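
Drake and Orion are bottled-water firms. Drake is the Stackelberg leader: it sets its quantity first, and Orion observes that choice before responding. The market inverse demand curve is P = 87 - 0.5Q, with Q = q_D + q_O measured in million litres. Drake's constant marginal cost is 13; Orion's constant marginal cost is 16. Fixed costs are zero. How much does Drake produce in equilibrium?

The follower Orion best-responds to any q_D: π_O = (87 - 0.5Q)q_O - 16q_O.
Setting the follower's marginal profit to zero, 71 - (1/2)q_D - q_O = 0, i.e. q_O = (71 - (1/2)q_D).
Drake substitutes q_O(q_D) into its own profit: π_D = q_D(87 - (1/2)q_D - (71 - (1/2)q_D)/2) - 13q_D = (103/2 - (1/4)q_D)q_D - 13q_D.
Maximising: ∂π_D/∂q_D = 77/2 - (1/2)q_D = 0, giving q_D = 77.
Then q_O = (71 - (1/2)·77) = 65/2.

77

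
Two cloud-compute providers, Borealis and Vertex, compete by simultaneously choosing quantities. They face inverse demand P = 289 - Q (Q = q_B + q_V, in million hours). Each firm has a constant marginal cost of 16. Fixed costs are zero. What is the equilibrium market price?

A representative firm's profit is π_i = q_i(289 - Q) - 16q_i.
First-order condition (treating rivals' output as given): 273 - 2q_i - q_j = 0.
By symmetry each firm produces the same amount; substituting q_j = q_i yields q_i = 273/3 = 91.
Total output Q = 182, so price P = 289 - 182 = 107.

107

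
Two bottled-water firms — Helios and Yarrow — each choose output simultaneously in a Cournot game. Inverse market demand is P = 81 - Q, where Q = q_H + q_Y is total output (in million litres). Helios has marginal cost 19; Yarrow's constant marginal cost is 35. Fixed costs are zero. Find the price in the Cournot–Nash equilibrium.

45

Helios's profit: π_H = (81 - Q)q_H - (19q_H). Setting ∂π_H/∂q_H = 0: 62 - 2q_H - (q_Y) = 0.
Yarrow's first-order condition: 46 - 2q_Y - (q_H) = 0.
Rearranging gives the reaction functions q_H = (62 - q_Y)/2 and q_Y = (46 - q_H)/2.
Solving the pair: q_H = 26, q_Y = 10.
Total output Q = 36, so price P = 81 - 36 = 45.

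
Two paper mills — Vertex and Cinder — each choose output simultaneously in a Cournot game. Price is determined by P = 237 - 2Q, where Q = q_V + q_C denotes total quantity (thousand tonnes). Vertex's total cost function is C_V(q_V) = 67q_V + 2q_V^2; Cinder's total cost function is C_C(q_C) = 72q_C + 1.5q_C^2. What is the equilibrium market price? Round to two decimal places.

Vertex's profit: π_V = (237 - 2Q)q_V - (67q_V + 2q_V²). Setting ∂π_V/∂q_V = 0: 170 - 8q_V - 2(q_C) = 0.
Cinder's first-order condition: 165 - 7q_C - 2(q_V) = 0.
Best responses: q_V = (170 - 2q_C)/8, q_C = (165 - 2q_V)/7.
Solving the pair: q_V = 215/13, q_C = 245/13.
Total output Q = 460/13, so price P = 237 - 2·(460/13) = 166.2308.

166.23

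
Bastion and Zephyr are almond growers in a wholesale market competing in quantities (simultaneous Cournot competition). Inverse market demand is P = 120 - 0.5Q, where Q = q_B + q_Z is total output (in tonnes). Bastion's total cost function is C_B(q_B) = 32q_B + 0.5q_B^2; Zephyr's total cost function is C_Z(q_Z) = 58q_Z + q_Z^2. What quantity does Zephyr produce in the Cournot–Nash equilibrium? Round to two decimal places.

13.91

Bastion's profit: π_B = (120 - 0.5Q)q_B - (32q_B + (1/2)q_B²). Setting ∂π_B/∂q_B = 0: 88 - 2q_B - (1/2)(q_Z) = 0.
Zephyr's first-order condition: 62 - 3q_Z - (1/2)(q_B) = 0.
Best responses: q_B = (88 - (1/2)q_Z)/2, q_Z = (62 - (1/2)q_B)/3.
Solving the pair: q_B = 932/23, q_Z = 320/23.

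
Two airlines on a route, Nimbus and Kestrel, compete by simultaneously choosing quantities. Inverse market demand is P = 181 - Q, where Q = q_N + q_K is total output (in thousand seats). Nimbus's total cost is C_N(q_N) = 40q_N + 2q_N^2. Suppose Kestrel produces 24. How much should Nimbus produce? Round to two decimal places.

19.50

With the rival's output fixed at 24, Nimbus's profit is π_N = (181 - 24 - q_N)q_N - (40q_N + 2q_N²) = (157 - q_N)q_N - (40q_N + 2q_N²).
∂π_N/∂q_N = 117 - 6q_N = 0, so q_N = 39/2.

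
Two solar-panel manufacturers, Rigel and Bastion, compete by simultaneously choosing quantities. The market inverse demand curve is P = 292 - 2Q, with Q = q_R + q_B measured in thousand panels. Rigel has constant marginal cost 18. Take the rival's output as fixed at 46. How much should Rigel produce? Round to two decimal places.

With the rival's output fixed at 46, Rigel's profit is π_R = (292 - 2·46 - 2q_R)q_R - (18q_R) = (200 - 2q_R)q_R - (18q_R).
∂π_R/∂q_R = 182 - 4q_R = 0, so q_R = 91/2.

45.50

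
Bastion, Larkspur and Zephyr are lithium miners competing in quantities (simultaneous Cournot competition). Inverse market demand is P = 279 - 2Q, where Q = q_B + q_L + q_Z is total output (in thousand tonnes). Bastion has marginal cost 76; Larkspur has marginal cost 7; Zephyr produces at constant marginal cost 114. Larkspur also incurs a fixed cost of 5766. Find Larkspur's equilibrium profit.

Bastion's profit: π_B = (279 - 2Q)q_B - (76q_B). Setting ∂π_B/∂q_B = 0: 203 - 4q_B - 2(q_L + q_Z) = 0.
Larkspur's profit: π_L = (279 - 2Q)q_L - (7q_L). Setting ∂π_L/∂q_L = 0: 272 - 4q_L - 2(q_B + q_Z) = 0.
Zephyr's profit: π_Z = (279 - 2Q)q_Z - (114q_Z). Setting ∂π_Z/∂q_Z = 0: 165 - 4q_Z - 2(q_B + q_L) = 0.
Adding the 3 first-order conditions: 640 − 8Q = 0, so Q = 80.
Back-substituting: q_B = (203 − 160)/2 = 43/2, q_L = (272 − 160)/2 = 56, q_Z = (165 − 160)/2 = 5/2.
Price P = 279 - 2·80 = 119.
Larkspur's profit: (119 - 7)·56 - 5766 = 506.

506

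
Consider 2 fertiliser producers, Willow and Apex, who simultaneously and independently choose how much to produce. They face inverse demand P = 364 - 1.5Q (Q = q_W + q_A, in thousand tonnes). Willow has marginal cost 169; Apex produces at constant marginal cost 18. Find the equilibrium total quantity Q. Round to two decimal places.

120.22

Willow's profit: π_W = (364 - 1.5Q)q_W - (169q_W). Setting ∂π_W/∂q_W = 0: 195 - 3q_W - (3/2)(q_A) = 0.
Apex's profit: π_A = (364 - 1.5Q)q_A - (18q_A). Setting ∂π_A/∂q_A = 0: 346 - 3q_A - (3/2)(q_W) = 0.
So q_W = (195 - (3/2)q_A)/3 and q_A = (346 - (3/2)q_W)/3.
Substituting one into the other gives q_W = 88/9 and q_A = 994/9.
Total output Q = 88/9 + 994/9 = 1082/9.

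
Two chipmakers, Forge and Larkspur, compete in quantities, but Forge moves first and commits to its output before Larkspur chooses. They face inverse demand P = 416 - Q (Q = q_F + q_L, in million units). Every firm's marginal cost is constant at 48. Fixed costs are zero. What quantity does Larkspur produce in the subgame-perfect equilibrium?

92

The follower Larkspur best-responds to any q_F: π_L = (416 - Q)q_L - 48q_L.
Setting the follower's marginal profit to zero, 368 - q_F - 2q_L = 0, i.e. q_L = (368 - q_F)/2.
The leader anticipates this reaction. Substituting into P = 416 - Q gives P = 232 - (1/2)q_F, so π_F = (232 - (1/2)q_F)q_F - 48q_F.
The leader's first-order condition 184 - q_F = 0 yields q_F = 184.
Then q_L = (368 - 184)/2 = 92.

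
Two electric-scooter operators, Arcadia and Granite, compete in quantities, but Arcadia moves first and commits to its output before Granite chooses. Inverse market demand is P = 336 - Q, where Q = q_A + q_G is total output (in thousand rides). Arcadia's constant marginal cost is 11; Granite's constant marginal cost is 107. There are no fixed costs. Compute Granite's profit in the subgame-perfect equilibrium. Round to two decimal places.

Solve by backward induction. Given q_A, the follower Granite maximises π_G = (336 - q_A - q_G)q_G - 107q_G.
Setting the follower's marginal profit to zero, 229 - q_A - 2q_G = 0, i.e. q_G = (229 - q_A)/2.
The leader anticipates this reaction. Substituting into P = 336 - Q gives P = 443/2 - (1/2)q_A, so π_A = (443/2 - (1/2)q_A)q_A - 11q_A.
Leader FOC: 421/2 - q_A = 0, so q_A = 421/2.
Then q_G = (229 - 421/2)/2 = 37/4.
Price P = 336 - 879/4 = 465/4.
Granite's profit: (465/4 - 107)·(37/4) = 1369/16.

85.56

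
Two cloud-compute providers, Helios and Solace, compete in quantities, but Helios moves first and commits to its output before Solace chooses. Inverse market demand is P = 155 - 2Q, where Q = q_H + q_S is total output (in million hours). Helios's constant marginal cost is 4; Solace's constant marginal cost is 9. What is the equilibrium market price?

The follower Solace best-responds to any q_H: π_S = (155 - 2Q)q_S - 9q_S.
∂π_S/∂q_S = 146 - 2q_H - 4q_S = 0 gives the reaction function q_S = (146 - 2q_H)/4.
Helios substitutes q_S(q_H) into its own profit: π_H = q_H(155 - 2q_H - (146 - 2q_H)/2) - 4q_H = (82 - q_H)q_H - 4q_H.
Maximising: ∂π_H/∂q_H = 78 - 2q_H = 0, giving q_H = 39.
Then q_S = (146 - 2·39)/4 = 17.
Total output Q = 56, so price P = 155 - 2·56 = 43.

43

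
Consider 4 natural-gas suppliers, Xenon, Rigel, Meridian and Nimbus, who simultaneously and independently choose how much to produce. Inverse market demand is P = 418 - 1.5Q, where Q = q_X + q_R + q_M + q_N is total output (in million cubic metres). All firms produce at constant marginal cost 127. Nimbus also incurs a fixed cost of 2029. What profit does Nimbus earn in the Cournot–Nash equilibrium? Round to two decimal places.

A representative firm's profit is π_i = q_i(418 - 1.5Q) - 127q_i.
Setting ∂π_i/∂q_i = 0 with rivals' quantities fixed: 291 - 3q_i - (3/2)·Σ_{j≠i} q_j = 0.
By symmetry each firm produces the same amount; substituting Σ_{j≠i} q_j = 3q_i yields q_i = 291/(15/2) = 194/5.
Price P = 418 - (3/2)·(776/5) = 926/5.
Nimbus's profit: (926/5 - 127)·(194/5) - 2029 = 229.1600.

229.16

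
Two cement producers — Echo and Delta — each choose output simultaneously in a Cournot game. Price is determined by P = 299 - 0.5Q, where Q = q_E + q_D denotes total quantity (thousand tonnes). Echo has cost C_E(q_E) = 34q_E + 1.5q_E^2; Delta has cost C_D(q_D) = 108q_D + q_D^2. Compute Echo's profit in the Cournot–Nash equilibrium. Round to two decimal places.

7088.10

Echo's profit: π_E = (299 - 0.5Q)q_E - (34q_E + (3/2)q_E²). Setting ∂π_E/∂q_E = 0: 265 - 4q_E - (1/2)(q_D) = 0.
Delta's profit: π_D = (299 - 0.5Q)q_D - (108q_D + q_D²). Setting ∂π_D/∂q_D = 0: 191 - 3q_D - (1/2)(q_E) = 0.
Rearranging gives the reaction functions q_E = (265 - (1/2)q_D)/4 and q_D = (191 - (1/2)q_E)/3.
Substituting one into the other gives q_E = 59.5319 and q_D = 53.7447.
Price P = 299 - (1/2)·113.2766 = 242.3617.
Echo's profit: 242.3617·59.5319 - 34·59.5319 - (3/2)·59.5319² = 7088.0978.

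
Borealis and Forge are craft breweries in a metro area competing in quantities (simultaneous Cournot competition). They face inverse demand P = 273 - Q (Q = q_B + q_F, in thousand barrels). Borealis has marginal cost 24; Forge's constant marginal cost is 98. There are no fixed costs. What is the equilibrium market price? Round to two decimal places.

131.67

Borealis's profit: π_B = (273 - Q)q_B - (24q_B). Setting ∂π_B/∂q_B = 0: 249 - 2q_B - (q_F) = 0.
Forge's first-order condition: 175 - 2q_F - (q_B) = 0.
So q_B = (249 - q_F)/2 and q_F = (175 - q_B)/2.
Solving the pair: q_B = 323/3, q_F = 101/3.
Total output Q = 424/3, so price P = 273 - 424/3 = 395/3.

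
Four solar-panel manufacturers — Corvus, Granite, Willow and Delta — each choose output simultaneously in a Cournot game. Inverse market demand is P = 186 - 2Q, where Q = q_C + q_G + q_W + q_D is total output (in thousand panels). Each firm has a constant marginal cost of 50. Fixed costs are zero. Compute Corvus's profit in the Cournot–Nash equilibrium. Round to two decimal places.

A representative firm's profit is π_i = q_i(186 - 2Q) - 50q_i.
Setting ∂π_i/∂q_i = 0 with rivals' quantities fixed: 136 - 4q_i - 2·Σ_{j≠i} q_j = 0.
By symmetry each firm produces the same amount; substituting Σ_{j≠i} q_j = 3q_i yields q_i = 136/10 = 68/5.
Price P = 186 - 2·(272/5) = 386/5.
Corvus's profit: (386/5 - 50)·(68/5) = 369.9200.

369.92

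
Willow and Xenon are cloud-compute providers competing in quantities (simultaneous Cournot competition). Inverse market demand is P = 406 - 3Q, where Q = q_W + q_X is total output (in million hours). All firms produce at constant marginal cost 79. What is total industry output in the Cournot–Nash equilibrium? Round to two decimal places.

72.67

Each firm earns π_i = (406 - 3Q)q_i - 79q_i.
Setting ∂π_i/∂q_i = 0 with rivals' quantities fixed: 327 - 6q_i - 3q_j = 0.
By symmetry each firm produces the same amount; substituting q_j = q_i yields q_i = 327/9 = 109/3.
Total output Q = 109/3 + 109/3 = 218/3.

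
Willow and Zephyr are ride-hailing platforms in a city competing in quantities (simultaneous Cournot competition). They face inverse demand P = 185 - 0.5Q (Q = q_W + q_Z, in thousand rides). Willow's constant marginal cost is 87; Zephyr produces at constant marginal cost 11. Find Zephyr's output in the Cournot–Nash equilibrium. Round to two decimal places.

Willow's profit: π_W = (185 - 0.5Q)q_W - (87q_W). Setting ∂π_W/∂q_W = 0: 98 - q_W - (1/2)(q_Z) = 0.
Zephyr's profit: π_Z = (185 - 0.5Q)q_Z - (11q_Z). Setting ∂π_Z/∂q_Z = 0: 174 - q_Z - (1/2)(q_W) = 0.
So q_W = (98 - (1/2)q_Z) and q_Z = (174 - (1/2)q_W).
Solving the pair: q_W = 44/3, q_Z = 500/3.

166.67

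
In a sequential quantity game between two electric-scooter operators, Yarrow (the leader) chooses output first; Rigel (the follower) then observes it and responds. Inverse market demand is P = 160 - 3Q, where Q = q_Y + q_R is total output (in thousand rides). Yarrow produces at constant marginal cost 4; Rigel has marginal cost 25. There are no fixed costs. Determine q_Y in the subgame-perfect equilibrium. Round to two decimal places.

The follower Rigel best-responds to any q_Y: π_R = (160 - 3Q)q_R - 25q_R.
∂π_R/∂q_R = 135 - 3q_Y - 6q_R = 0 gives the reaction function q_R = (135 - 3q_Y)/6.
Yarrow substitutes q_R(q_Y) into its own profit: π_Y = q_Y(160 - 3q_Y - (135 - 3q_Y)/2) - 4q_Y = (185/2 - (3/2)q_Y)q_Y - 4q_Y.
The leader's first-order condition 177/2 - 3q_Y = 0 yields q_Y = 59/2.
Then q_R = (135 - 3·(59/2))/6 = 31/4.

29.50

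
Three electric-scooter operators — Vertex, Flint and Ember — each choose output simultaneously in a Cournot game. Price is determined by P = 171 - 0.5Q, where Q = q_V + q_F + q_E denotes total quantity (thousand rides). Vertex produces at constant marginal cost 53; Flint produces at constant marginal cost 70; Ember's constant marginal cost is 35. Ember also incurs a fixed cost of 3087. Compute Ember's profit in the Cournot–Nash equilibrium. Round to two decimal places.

1378.13

Vertex's profit: π_V = (171 - 0.5Q)q_V - (53q_V). Setting ∂π_V/∂q_V = 0: 118 - q_V - (1/2)(q_F + q_E) = 0.
Flint's first-order condition: 101 - q_F - (1/2)(q_V + q_E) = 0.
Ember's first-order condition: 136 - q_E - (1/2)(q_V + q_F) = 0.
Adding the 3 first-order conditions: 355 − 2Q = 0, so Q = 355/2.
Back-substituting: q_V = (118 − 355/4)/(1/2) = 117/2, q_F = (101 − 355/4)/(1/2) = 49/2, q_E = (136 − 355/4)/(1/2) = 189/2.
Price P = 171 - (1/2)·(355/2) = 329/4.
Ember's profit: (329/4 - 35)·(189/2) - 3087 = 1378.1250.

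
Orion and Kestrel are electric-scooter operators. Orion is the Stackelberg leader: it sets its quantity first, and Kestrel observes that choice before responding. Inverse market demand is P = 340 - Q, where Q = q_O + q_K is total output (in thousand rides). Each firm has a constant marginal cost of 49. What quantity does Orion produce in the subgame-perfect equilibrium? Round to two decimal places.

Solve by backward induction. Given q_O, the follower Kestrel maximises π_K = (340 - q_O - q_K)q_K - 49q_K.
∂π_K/∂q_K = 291 - q_O - 2q_K = 0 gives the reaction function q_K = (291 - q_O)/2.
Orion substitutes q_K(q_O) into its own profit: π_O = q_O(340 - q_O - (291 - q_O)/2) - 49q_O = (389/2 - (1/2)q_O)q_O - 49q_O.
Leader FOC: 291/2 - q_O = 0, so q_O = 291/2.
Then q_K = (291 - 291/2)/2 = 291/4.

145.50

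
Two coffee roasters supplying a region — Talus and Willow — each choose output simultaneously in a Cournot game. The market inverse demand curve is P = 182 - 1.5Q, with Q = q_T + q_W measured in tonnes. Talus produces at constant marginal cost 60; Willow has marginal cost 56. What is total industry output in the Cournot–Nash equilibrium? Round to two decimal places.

Talus's profit: π_T = (182 - 1.5Q)q_T - (60q_T). Setting ∂π_T/∂q_T = 0: 122 - 3q_T - (3/2)(q_W) = 0.
Willow's first-order condition: 126 - 3q_W - (3/2)(q_T) = 0.
Rearranging gives the reaction functions q_T = (122 - (3/2)q_W)/3 and q_W = (126 - (3/2)q_T)/3.
Substituting one into the other gives q_T = 236/9 and q_W = 260/9.
Total output Q = 236/9 + 260/9 = 496/9.

55.11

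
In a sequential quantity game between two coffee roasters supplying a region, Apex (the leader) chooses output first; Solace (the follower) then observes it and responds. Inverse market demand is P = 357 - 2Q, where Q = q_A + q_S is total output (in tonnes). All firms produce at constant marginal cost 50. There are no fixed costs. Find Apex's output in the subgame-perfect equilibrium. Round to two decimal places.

Solve by backward induction. Given q_A, the follower Solace maximises π_S = (357 - 2q_A - 2q_S)q_S - 50q_S.
Setting the follower's marginal profit to zero, 307 - 2q_A - 4q_S = 0, i.e. q_S = (307 - 2q_A)/4.
Apex substitutes q_S(q_A) into its own profit: π_A = q_A(357 - 2q_A - (307 - 2q_A)/2) - 50q_A = (407/2 - q_A)q_A - 50q_A.
The leader's first-order condition 307/2 - 2q_A = 0 yields q_A = 307/4.
Then q_S = (307 - 2·(307/4))/4 = 307/8.

76.75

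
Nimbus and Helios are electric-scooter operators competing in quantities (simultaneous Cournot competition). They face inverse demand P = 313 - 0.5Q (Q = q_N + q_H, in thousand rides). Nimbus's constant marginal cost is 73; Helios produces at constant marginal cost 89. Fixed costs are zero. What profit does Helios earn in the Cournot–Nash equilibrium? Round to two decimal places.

Nimbus's profit: π_N = (313 - 0.5Q)q_N - (73q_N). Setting ∂π_N/∂q_N = 0: 240 - q_N - (1/2)(q_H) = 0.
Helios's first-order condition: 224 - q_H - (1/2)(q_N) = 0.
So q_N = (240 - (1/2)q_H) and q_H = (224 - (1/2)q_N).
Solving the pair: q_N = 512/3, q_H = 416/3.
Price P = 313 - (1/2)·(928/3) = 475/3.
Helios's profit: (475/3 - 89)·(416/3) = 9614.2222.

9614.22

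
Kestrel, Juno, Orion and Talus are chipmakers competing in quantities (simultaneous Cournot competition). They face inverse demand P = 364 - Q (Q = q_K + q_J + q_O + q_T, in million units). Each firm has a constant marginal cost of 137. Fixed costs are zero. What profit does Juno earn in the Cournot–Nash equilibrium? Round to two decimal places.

A representative firm's profit is π_i = q_i(364 - Q) - 137q_i.
Setting ∂π_i/∂q_i = 0 with rivals' quantities fixed: 227 - 2q_i - Σ_{j≠i} q_j = 0.
By symmetry each firm produces the same amount; substituting Σ_{j≠i} q_j = 3q_i yields q_i = 227/5.
Price P = 364 - 908/5 = 912/5.
Juno's profit: (912/5 - 137)·(227/5) = 2061.1600.

2061.16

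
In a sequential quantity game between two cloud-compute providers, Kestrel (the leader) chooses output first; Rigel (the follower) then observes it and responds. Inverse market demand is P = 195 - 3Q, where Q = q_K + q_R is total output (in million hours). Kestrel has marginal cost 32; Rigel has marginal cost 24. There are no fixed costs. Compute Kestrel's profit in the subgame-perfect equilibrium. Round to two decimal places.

Solve by backward induction. Given q_K, the follower Rigel maximises π_R = (195 - 3q_K - 3q_R)q_R - 24q_R.
Follower FOC: 171 - 3q_K - 6q_R = 0, so q_R(q_K) = (171 - 3q_K)/6.
The leader anticipates this reaction. Substituting into P = 195 - 3Q gives P = 219/2 - (3/2)q_K, so π_K = (219/2 - (3/2)q_K)q_K - 32q_K.
Leader FOC: 155/2 - 3q_K = 0, so q_K = 155/6.
Then q_R = (171 - 3·(155/6))/6 = 187/12.
Price P = 195 - 3·(497/12) = 283/4.
Kestrel's profit: (283/4 - 32)·(155/6) = 1001.0417.

1001.04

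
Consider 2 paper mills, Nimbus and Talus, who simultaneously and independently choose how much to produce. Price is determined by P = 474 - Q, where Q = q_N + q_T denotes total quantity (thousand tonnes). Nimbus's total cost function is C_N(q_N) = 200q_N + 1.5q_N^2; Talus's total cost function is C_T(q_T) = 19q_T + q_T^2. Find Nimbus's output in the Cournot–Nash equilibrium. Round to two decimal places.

Nimbus's profit: π_N = (474 - Q)q_N - (200q_N + (3/2)q_N²). Setting ∂π_N/∂q_N = 0: 274 - 5q_N - (q_T) = 0.
Talus's profit: π_T = (474 - Q)q_T - (19q_T + q_T²). Setting ∂π_T/∂q_T = 0: 455 - 4q_T - (q_N) = 0.
So q_N = (274 - q_T)/5 and q_T = (455 - q_N)/4.
Solving the pair: q_N = 641/19, q_T = 105.3158.

33.74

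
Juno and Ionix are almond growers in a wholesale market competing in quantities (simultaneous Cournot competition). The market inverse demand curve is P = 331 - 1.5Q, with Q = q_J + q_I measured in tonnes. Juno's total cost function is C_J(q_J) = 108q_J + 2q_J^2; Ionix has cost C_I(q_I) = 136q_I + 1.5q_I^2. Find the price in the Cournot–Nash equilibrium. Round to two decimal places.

252.66

Juno's profit: π_J = (331 - 1.5Q)q_J - (108q_J + 2q_J²). Setting ∂π_J/∂q_J = 0: 223 - 7q_J - (3/2)(q_I) = 0.
Ionix's profit: π_I = (331 - 1.5Q)q_I - (136q_I + (3/2)q_I²). Setting ∂π_I/∂q_I = 0: 195 - 6q_I - (3/2)(q_J) = 0.
So q_J = (223 - (3/2)q_I)/7 and q_I = (195 - (3/2)q_J)/6.
Solving the pair: q_J = 1394/53, q_I = 1374/53.
Total output Q = 52.2264, so price P = 331 - (3/2)·52.2264 = 252.6604.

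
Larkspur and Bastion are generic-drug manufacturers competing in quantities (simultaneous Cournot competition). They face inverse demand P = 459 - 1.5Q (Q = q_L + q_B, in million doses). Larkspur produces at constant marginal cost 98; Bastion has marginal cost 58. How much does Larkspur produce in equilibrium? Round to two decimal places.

71.33

Larkspur's profit: π_L = (459 - 1.5Q)q_L - (98q_L). Setting ∂π_L/∂q_L = 0: 361 - 3q_L - (3/2)(q_B) = 0.
Bastion's first-order condition: 401 - 3q_B - (3/2)(q_L) = 0.
Rearranging gives the reaction functions q_L = (361 - (3/2)q_B)/3 and q_B = (401 - (3/2)q_L)/3.
Solving the pair: q_L = 214/3, q_B = 98.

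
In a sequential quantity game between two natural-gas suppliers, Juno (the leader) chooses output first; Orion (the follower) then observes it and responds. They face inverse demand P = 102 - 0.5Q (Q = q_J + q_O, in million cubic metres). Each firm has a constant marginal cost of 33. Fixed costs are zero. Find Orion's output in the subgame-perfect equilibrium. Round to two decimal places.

The follower Orion best-responds to any q_J: π_O = (102 - 0.5Q)q_O - 33q_O.
Setting the follower's marginal profit to zero, 69 - (1/2)q_J - q_O = 0, i.e. q_O = (69 - (1/2)q_J).
The leader anticipates this reaction. Substituting into P = 102 - 0.5Q gives P = 135/2 - (1/4)q_J, so π_J = (135/2 - (1/4)q_J)q_J - 33q_J.
Maximising: ∂π_J/∂q_J = 69/2 - (1/2)q_J = 0, giving q_J = 69.
Then q_O = (69 - (1/2)·69) = 69/2.

34.50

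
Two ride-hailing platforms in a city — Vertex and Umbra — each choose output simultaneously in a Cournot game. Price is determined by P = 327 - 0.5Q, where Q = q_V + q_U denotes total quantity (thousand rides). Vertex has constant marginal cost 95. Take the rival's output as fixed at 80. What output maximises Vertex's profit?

192

With the rival's output fixed at 80, Vertex's profit is π_V = (327 - (1/2)·80 - (1/2)q_V)q_V - (95q_V) = (287 - (1/2)q_V)q_V - (95q_V).
∂π_V/∂q_V = 192 - q_V = 0, so q_V = 192.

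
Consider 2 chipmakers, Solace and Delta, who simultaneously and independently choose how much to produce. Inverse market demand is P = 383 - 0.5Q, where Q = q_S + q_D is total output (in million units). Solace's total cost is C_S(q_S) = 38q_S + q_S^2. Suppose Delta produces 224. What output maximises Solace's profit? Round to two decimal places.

With the rival's output fixed at 224, Solace's profit is π_S = (383 - (1/2)·224 - (1/2)q_S)q_S - (38q_S + q_S²) = (271 - (1/2)q_S)q_S - (38q_S + q_S²).
∂π_S/∂q_S = 233 - 3q_S = 0, so q_S = 233/3.

77.67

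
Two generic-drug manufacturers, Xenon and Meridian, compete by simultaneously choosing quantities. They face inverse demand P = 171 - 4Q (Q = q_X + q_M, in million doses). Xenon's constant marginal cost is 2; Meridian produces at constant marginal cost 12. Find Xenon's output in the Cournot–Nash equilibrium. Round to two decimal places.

14.92

Xenon's profit: π_X = (171 - 4Q)q_X - (2q_X). Setting ∂π_X/∂q_X = 0: 169 - 8q_X - 4(q_M) = 0.
Meridian's first-order condition: 159 - 8q_M - 4(q_X) = 0.
Rearranging gives the reaction functions q_X = (169 - 4q_M)/8 and q_M = (159 - 4q_X)/8.
Substituting one into the other gives q_X = 179/12 and q_M = 149/12.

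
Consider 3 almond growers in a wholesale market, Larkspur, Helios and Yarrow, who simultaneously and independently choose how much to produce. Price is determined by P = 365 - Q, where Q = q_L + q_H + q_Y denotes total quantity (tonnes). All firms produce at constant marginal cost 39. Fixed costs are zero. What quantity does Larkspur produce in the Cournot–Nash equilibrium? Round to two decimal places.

Each firm earns π_i = (365 - Q)q_i - 39q_i.
First-order condition (treating rivals' output as given): 326 - 2q_i - Σ_{j≠i} q_j = 0.
With identical firms every q_j equals q_i, so Σ_{j≠i} q_j = 2q_i and 326 = 4q_i, giving q_i = 163/2.

81.50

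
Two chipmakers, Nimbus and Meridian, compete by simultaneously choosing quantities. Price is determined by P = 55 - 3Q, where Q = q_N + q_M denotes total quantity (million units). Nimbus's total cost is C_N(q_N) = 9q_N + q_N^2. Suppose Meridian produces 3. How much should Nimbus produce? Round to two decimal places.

4.63

With the rival's output fixed at 3, Nimbus's profit is π_N = (55 - 3·3 - 3q_N)q_N - (9q_N + q_N²) = (46 - 3q_N)q_N - (9q_N + q_N²).
∂π_N/∂q_N = 37 - 8q_N = 0, so q_N = 37/8.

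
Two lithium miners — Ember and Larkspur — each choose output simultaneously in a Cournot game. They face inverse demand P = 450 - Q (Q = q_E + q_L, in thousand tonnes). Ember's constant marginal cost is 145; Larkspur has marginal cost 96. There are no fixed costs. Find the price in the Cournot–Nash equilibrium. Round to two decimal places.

230.33

Ember's profit: π_E = (450 - Q)q_E - (145q_E). Setting ∂π_E/∂q_E = 0: 305 - 2q_E - (q_L) = 0.
Larkspur's first-order condition: 354 - 2q_L - (q_E) = 0.
Best responses: q_E = (305 - q_L)/2, q_L = (354 - q_E)/2.
Solving the pair: q_E = 256/3, q_L = 403/3.
Total output Q = 659/3, so price P = 450 - 659/3 = 691/3.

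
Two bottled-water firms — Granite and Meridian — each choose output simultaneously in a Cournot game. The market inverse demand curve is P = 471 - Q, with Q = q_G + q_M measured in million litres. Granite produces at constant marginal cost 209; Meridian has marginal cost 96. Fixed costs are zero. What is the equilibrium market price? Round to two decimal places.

258.67

Granite's profit: π_G = (471 - Q)q_G - (209q_G). Setting ∂π_G/∂q_G = 0: 262 - 2q_G - (q_M) = 0.
Meridian's profit: π_M = (471 - Q)q_M - (96q_M). Setting ∂π_M/∂q_M = 0: 375 - 2q_M - (q_G) = 0.
Rearranging gives the reaction functions q_G = (262 - q_M)/2 and q_M = (375 - q_G)/2.
Substituting one into the other gives q_G = 149/3 and q_M = 488/3.
Total output Q = 637/3, so price P = 471 - 637/3 = 776/3.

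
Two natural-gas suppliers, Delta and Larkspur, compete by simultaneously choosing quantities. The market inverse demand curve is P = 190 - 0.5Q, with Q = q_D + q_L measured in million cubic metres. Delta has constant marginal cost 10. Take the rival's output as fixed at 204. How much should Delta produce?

78

With the rival's output fixed at 204, Delta's profit is π_D = (190 - (1/2)·204 - (1/2)q_D)q_D - (10q_D) = (88 - (1/2)q_D)q_D - (10q_D).
∂π_D/∂q_D = 78 - q_D = 0, so q_D = 78.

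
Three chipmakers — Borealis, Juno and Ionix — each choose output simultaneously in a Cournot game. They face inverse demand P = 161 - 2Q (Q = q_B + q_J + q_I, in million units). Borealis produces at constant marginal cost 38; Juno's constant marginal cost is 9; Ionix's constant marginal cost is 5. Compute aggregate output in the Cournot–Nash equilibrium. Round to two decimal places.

Borealis's profit: π_B = (161 - 2Q)q_B - (38q_B). Setting ∂π_B/∂q_B = 0: 123 - 4q_B - 2(q_J + q_I) = 0.
Juno's profit: π_J = (161 - 2Q)q_J - (9q_J). Setting ∂π_J/∂q_J = 0: 152 - 4q_J - 2(q_B + q_I) = 0.
Ionix's first-order condition: 156 - 4q_I - 2(q_B + q_J) = 0.
Summing all 3 equations gives 431 − 8Q = 0, hence Q = 431/8.
Back-substituting: q_B = (123 − 431/4)/2 = 61/8, q_J = (152 − 431/4)/2 = 177/8, q_I = (156 − 431/4)/2 = 193/8.
Total output Q = 61/8 + 177/8 + 193/8 = 431/8.

53.88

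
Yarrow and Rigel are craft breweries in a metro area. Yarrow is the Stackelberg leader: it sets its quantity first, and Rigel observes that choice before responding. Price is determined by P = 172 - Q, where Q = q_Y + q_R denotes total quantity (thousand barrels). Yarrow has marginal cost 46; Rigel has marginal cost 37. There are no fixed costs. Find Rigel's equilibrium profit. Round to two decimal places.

Solve by backward induction. Given q_Y, the follower Rigel maximises π_R = (172 - q_Y - q_R)q_R - 37q_R.
∂π_R/∂q_R = 135 - q_Y - 2q_R = 0 gives the reaction function q_R = (135 - q_Y)/2.
The leader anticipates this reaction. Substituting into P = 172 - Q gives P = 209/2 - (1/2)q_Y, so π_Y = (209/2 - (1/2)q_Y)q_Y - 46q_Y.
The leader's first-order condition 117/2 - q_Y = 0 yields q_Y = 117/2.
Then q_R = (135 - 117/2)/2 = 153/4.
Price P = 172 - 387/4 = 301/4.
Rigel's profit: (301/4 - 37)·(153/4) = 1463.0625.

1463.06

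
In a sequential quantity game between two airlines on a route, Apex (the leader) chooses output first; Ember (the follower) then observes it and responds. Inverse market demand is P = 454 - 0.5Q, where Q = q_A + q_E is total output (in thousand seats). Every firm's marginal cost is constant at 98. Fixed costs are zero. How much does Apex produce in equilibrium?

356

Solve by backward induction. Given q_A, the follower Ember maximises π_E = (454 - (1/2)q_A - (1/2)q_E)q_E - 98q_E.
∂π_E/∂q_E = 356 - (1/2)q_A - q_E = 0 gives the reaction function q_E = (356 - (1/2)q_A).
The leader anticipates this reaction. Substituting into P = 454 - 0.5Q gives P = 276 - (1/4)q_A, so π_A = (276 - (1/4)q_A)q_A - 98q_A.
Maximising: ∂π_A/∂q_A = 178 - (1/2)q_A = 0, giving q_A = 356.
Then q_E = (356 - (1/2)·356) = 178.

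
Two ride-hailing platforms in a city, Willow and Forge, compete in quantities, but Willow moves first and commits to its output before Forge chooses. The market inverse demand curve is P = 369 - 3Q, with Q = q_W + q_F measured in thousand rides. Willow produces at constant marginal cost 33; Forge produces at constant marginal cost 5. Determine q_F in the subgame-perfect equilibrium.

35

Solve by backward induction. Given q_W, the follower Forge maximises π_F = (369 - 3q_W - 3q_F)q_F - 5q_F.
∂π_F/∂q_F = 364 - 3q_W - 6q_F = 0 gives the reaction function q_F = (364 - 3q_W)/6.
The leader anticipates this reaction. Substituting into P = 369 - 3Q gives P = 187 - (3/2)q_W, so π_W = (187 - (3/2)q_W)q_W - 33q_W.
The leader's first-order condition 154 - 3q_W = 0 yields q_W = 154/3.
Then q_F = (364 - 3·(154/3))/6 = 35.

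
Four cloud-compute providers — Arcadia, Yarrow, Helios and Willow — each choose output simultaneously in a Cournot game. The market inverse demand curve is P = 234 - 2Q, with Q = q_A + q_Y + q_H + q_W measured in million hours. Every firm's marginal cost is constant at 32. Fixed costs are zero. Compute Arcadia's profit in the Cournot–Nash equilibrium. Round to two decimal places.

816.08

Each firm earns π_i = (234 - 2Q)q_i - 32q_i.
First-order condition (treating rivals' output as given): 202 - 4q_i - 2·Σ_{j≠i} q_j = 0.
By symmetry each firm produces the same amount; substituting Σ_{j≠i} q_j = 3q_i yields q_i = 202/10 = 101/5.
Price P = 234 - 2·(404/5) = 362/5.
Arcadia's profit: (362/5 - 32)·(101/5) = 816.0800.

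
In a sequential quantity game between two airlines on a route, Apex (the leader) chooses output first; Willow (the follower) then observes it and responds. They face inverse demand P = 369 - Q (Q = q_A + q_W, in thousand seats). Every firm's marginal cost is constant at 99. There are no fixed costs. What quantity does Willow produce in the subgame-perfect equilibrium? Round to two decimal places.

67.50

Solve by backward induction. Given q_A, the follower Willow maximises π_W = (369 - q_A - q_W)q_W - 99q_W.
Follower FOC: 270 - q_A - 2q_W = 0, so q_W(q_A) = (270 - q_A)/2.
Apex substitutes q_W(q_A) into its own profit: π_A = q_A(369 - q_A - (270 - q_A)/2) - 99q_A = (234 - (1/2)q_A)q_A - 99q_A.
The leader's first-order condition 135 - q_A = 0 yields q_A = 135.
Then q_W = (270 - 135)/2 = 135/2.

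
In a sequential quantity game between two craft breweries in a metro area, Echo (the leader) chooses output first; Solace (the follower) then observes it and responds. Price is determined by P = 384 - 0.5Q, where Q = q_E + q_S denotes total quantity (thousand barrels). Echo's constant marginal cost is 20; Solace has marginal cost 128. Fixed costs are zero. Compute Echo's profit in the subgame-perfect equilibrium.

Solve by backward induction. Given q_E, the follower Solace maximises π_S = (384 - (1/2)q_E - (1/2)q_S)q_S - 128q_S.
Follower FOC: 256 - (1/2)q_E - q_S = 0, so q_S(q_E) = (256 - (1/2)q_E).
The leader anticipates this reaction. Substituting into P = 384 - 0.5Q gives P = 256 - (1/4)q_E, so π_E = (256 - (1/4)q_E)q_E - 20q_E.
The leader's first-order condition 236 - (1/2)q_E = 0 yields q_E = 472.
Then q_S = (256 - (1/2)·472) = 20.
Price P = 384 - (1/2)·492 = 138.
Echo's profit: (138 - 20)·472 = 55696.

55696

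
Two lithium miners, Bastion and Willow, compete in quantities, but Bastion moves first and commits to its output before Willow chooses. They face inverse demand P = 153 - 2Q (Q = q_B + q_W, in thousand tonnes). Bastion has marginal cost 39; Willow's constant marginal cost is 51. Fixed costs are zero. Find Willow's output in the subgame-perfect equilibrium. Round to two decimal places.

The follower Willow best-responds to any q_B: π_W = (153 - 2Q)q_W - 51q_W.
Follower FOC: 102 - 2q_B - 4q_W = 0, so q_W(q_B) = (102 - 2q_B)/4.
The leader anticipates this reaction. Substituting into P = 153 - 2Q gives P = 102 - q_B, so π_B = (102 - q_B)q_B - 39q_B.
The leader's first-order condition 63 - 2q_B = 0 yields q_B = 63/2.
Then q_W = (102 - 2·(63/2))/4 = 39/4.

9.75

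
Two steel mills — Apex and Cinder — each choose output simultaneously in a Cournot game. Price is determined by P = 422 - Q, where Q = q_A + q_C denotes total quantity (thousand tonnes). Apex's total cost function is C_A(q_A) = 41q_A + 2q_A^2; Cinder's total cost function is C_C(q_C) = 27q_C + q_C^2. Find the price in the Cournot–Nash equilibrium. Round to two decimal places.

Apex's profit: π_A = (422 - Q)q_A - (41q_A + 2q_A²). Setting ∂π_A/∂q_A = 0: 381 - 6q_A - (q_C) = 0.
Cinder's profit: π_C = (422 - Q)q_C - (27q_C + q_C²). Setting ∂π_C/∂q_C = 0: 395 - 4q_C - (q_A) = 0.
Best responses: q_A = (381 - q_C)/6, q_C = (395 - q_A)/4.
Substituting one into the other gives q_A = 1129/23 and q_C = 1989/23.
Total output Q = 135.5652, so price P = 422 - 135.5652 = 286.4348.

286.43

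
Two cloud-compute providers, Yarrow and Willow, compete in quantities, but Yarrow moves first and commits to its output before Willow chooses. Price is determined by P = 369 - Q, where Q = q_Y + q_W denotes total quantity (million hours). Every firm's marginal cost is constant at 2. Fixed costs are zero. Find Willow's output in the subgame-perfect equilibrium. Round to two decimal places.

91.75

Solve by backward induction. Given q_Y, the follower Willow maximises π_W = (369 - q_Y - q_W)q_W - 2q_W.
∂π_W/∂q_W = 367 - q_Y - 2q_W = 0 gives the reaction function q_W = (367 - q_Y)/2.
Yarrow substitutes q_W(q_Y) into its own profit: π_Y = q_Y(369 - q_Y - (367 - q_Y)/2) - 2q_Y = (371/2 - (1/2)q_Y)q_Y - 2q_Y.
The leader's first-order condition 367/2 - q_Y = 0 yields q_Y = 367/2.
Then q_W = (367 - 367/2)/2 = 367/4.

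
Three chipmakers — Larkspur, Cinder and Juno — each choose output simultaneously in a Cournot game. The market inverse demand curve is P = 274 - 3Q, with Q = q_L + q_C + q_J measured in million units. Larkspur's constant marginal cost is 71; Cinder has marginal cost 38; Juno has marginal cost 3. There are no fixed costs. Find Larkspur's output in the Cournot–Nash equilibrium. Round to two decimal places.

Larkspur's profit: π_L = (274 - 3Q)q_L - (71q_L). Setting ∂π_L/∂q_L = 0: 203 - 6q_L - 3(q_C + q_J) = 0.
Cinder's profit: π_C = (274 - 3Q)q_C - (38q_C). Setting ∂π_C/∂q_C = 0: 236 - 6q_C - 3(q_L + q_J) = 0.
Juno's profit: π_J = (274 - 3Q)q_J - (3q_J). Setting ∂π_J/∂q_J = 0: 271 - 6q_J - 3(q_L + q_C) = 0.
Adding the 3 first-order conditions: 710 − 12Q = 0, so Q = 355/6.
Back-substituting: q_L = (203 − 355/2)/3 = 17/2, q_C = (236 − 355/2)/3 = 39/2, q_J = (271 − 355/2)/3 = 187/6.

8.50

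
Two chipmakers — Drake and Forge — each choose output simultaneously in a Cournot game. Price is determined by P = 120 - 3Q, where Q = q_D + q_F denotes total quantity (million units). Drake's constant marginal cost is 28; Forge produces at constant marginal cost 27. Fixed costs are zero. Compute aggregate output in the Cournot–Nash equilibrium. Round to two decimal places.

Drake's profit: π_D = (120 - 3Q)q_D - (28q_D). Setting ∂π_D/∂q_D = 0: 92 - 6q_D - 3(q_F) = 0.
Forge's profit: π_F = (120 - 3Q)q_F - (27q_F). Setting ∂π_F/∂q_F = 0: 93 - 6q_F - 3(q_D) = 0.
Best responses: q_D = (92 - 3q_F)/6, q_F = (93 - 3q_D)/6.
Substituting one into the other gives q_D = 91/9 and q_F = 94/9.
Total output Q = 91/9 + 94/9 = 185/9.

20.56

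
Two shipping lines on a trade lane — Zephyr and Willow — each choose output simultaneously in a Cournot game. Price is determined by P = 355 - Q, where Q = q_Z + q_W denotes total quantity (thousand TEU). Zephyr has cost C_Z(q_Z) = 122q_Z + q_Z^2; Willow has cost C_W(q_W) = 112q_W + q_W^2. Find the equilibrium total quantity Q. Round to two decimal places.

Zephyr's profit: π_Z = (355 - Q)q_Z - (122q_Z + q_Z²). Setting ∂π_Z/∂q_Z = 0: 233 - 4q_Z - (q_W) = 0.
Willow's first-order condition: 243 - 4q_W - (q_Z) = 0.
Rearranging gives the reaction functions q_Z = (233 - q_W)/4 and q_W = (243 - q_Z)/4.
Substituting one into the other gives q_Z = 689/15 and q_W = 739/15.
Total output Q = 689/15 + 739/15 = 476/5.

95.20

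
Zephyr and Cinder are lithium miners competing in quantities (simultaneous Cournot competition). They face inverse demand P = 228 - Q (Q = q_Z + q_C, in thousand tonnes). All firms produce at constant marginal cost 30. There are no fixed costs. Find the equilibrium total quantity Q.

132

Each firm earns π_i = (228 - Q)q_i - 30q_i.
First-order condition (treating rivals' output as given): 198 - 2q_i - q_j = 0.
With identical firms every q_j equals q_i, so q_j = q_i and 198 = 3q_i, giving q_i = 66.
Total output Q = 66 + 66 = 132.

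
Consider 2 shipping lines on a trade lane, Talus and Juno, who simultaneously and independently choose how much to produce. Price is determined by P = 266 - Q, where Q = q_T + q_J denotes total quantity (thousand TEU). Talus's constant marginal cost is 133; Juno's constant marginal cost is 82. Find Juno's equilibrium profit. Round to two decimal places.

6136.11

Talus's profit: π_T = (266 - Q)q_T - (133q_T). Setting ∂π_T/∂q_T = 0: 133 - 2q_T - (q_J) = 0.
Juno's profit: π_J = (266 - Q)q_J - (82q_J). Setting ∂π_J/∂q_J = 0: 184 - 2q_J - (q_T) = 0.
So q_T = (133 - q_J)/2 and q_J = (184 - q_T)/2.
Solving the pair: q_T = 82/3, q_J = 235/3.
Price P = 266 - 317/3 = 481/3.
Juno's profit: (481/3 - 82)·(235/3) = 6136.1111.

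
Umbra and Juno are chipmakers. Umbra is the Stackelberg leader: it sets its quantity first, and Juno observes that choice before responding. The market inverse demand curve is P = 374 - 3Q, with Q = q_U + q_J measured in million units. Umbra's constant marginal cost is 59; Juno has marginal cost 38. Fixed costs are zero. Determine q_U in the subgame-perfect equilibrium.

The follower Juno best-responds to any q_U: π_J = (374 - 3Q)q_J - 38q_J.
∂π_J/∂q_J = 336 - 3q_U - 6q_J = 0 gives the reaction function q_J = (336 - 3q_U)/6.
Umbra substitutes q_J(q_U) into its own profit: π_U = q_U(374 - 3q_U - (336 - 3q_U)/2) - 59q_U = (206 - (3/2)q_U)q_U - 59q_U.
The leader's first-order condition 147 - 3q_U = 0 yields q_U = 49.
Then q_J = (336 - 3·49)/6 = 63/2.

49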